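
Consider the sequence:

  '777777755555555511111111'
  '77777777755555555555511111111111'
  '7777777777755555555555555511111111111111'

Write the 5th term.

Reading off run lengths: 7 runs 7, 9, 11; 5 runs 9, 12, 15; 1 runs 8, 11, 14 — each is linear in n, where the shown terms are n = 2, 3, 4.
Setting n = 6 gives 15, 21, 20 characters in each block.

77777777777777755555555555555555555511111111111111111111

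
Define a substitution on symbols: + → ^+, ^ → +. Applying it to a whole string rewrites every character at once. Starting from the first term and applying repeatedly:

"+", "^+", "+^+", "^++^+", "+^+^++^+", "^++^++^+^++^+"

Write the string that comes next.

+^+^++^+^++^++^+^++^+

Applying the rule to each of the 13 symbols of ^++^++^+^++^+ gives the pieces + ^+ ^+ + ^+ ^+ + ^+ + ^+ ^+ + ^+, which concatenate to the answer.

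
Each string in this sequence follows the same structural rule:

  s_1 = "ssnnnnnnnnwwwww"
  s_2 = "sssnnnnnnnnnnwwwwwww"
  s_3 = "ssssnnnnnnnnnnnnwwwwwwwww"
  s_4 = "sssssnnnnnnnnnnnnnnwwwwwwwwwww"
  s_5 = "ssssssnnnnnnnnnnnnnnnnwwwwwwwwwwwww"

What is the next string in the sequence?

Reading off run lengths: s runs 2, 3, 4, 5, 6; n runs 8, 10, 12, 14, 16; w runs 5, 7, 9, 11, 13 — each is linear in n, where the shown terms are n = 3, 4, 5, 6, 7.
At n = 8 the blocks have lengths 7, 18, 15.

sssssssnnnnnnnnnnnnnnnnnnwwwwwwwwwwwwwww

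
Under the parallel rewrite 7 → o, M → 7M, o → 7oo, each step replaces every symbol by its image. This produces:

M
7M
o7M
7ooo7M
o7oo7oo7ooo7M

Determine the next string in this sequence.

Rewriting the 13 symbols of o7oo7oo7ooo7M one by one yields 7oo o 7oo 7oo o 7oo 7oo o 7oo 7oo 7oo o 7M; concatenated:

7ooo7oo7ooo7oo7ooo7oo7oo7ooo7M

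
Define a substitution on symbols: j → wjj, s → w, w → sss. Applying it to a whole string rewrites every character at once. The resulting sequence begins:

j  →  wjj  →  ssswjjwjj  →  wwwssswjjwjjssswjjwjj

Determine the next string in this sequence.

Rewriting the 21 symbols of wwwssswjjwjjssswjjwjj one by one yields sss sss sss w w w sss wjj wjj sss wjj wjj w w w sss wjj wjj sss wjj wjj; concatenated:

ssssssssswwwssswjjwjjssswjjwjjwwwssswjjwjjssswjjwjj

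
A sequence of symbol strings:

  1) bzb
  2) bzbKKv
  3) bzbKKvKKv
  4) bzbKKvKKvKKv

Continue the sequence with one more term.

The strings grow by a fixed suffix KKv each time.
One more step from bzbKKvKKvKKv gives the answer.

bzbKKvKKvKKvKKv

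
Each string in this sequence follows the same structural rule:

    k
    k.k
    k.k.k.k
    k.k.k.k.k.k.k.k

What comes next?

k.k.k.k.k.k.k.k.k.k.k.k.k.k.k.k

s(k+1) = s(k)·.·s(k) — each term doubles the last with '.' between the halves.
One more doubling of k.k.k.k.k.k.k.k gives the answer.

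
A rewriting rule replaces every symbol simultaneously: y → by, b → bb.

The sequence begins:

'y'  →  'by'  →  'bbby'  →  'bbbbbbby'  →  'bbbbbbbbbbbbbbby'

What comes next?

Replace each of the 16 characters of bbbbbbbbbbbbbbby in place — bb bb bb bb bb bb bb bb bb bb bb bb bb bb bb by — and concatenate.

bbbbbbbbbbbbbbbbbbbbbbbbbbbbbbby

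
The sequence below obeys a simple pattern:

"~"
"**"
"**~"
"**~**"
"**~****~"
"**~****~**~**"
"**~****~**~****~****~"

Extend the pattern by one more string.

**~****~**~****~****~**~****~**~**

Each term (from the third on) is the previous term followed by the one before it: term 3 = **·~ = **~.
So term 8 is **~****~**~****~****~·**~****~**~**.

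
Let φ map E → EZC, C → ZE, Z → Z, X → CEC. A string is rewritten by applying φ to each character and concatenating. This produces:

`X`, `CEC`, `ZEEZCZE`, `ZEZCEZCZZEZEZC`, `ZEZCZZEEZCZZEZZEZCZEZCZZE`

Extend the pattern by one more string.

ZEZCZZEZZEZCEZCZZEZZEZCZZEZCZZEZEZCZZEZZEZC

φ(ZEZCZZEEZCZZEZZEZCZEZCZZE) expands symbol-by-symbol to Z EZC Z ZE Z Z EZC EZC Z ZE Z Z EZC Z Z EZC Z ZE Z EZC Z ZE Z Z EZC; joining the 25 pieces gives the next term.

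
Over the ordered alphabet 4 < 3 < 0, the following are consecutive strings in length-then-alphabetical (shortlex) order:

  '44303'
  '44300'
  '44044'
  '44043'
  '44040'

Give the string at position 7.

44033

Stepping forward 2 times from 44040: 44040 → 44034, then the target.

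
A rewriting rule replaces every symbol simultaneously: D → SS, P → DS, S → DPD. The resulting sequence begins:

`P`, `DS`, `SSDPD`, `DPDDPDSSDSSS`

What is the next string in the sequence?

Apply φ to DPDDPDSSDSSS symbol by symbol: D→SS, P→DS, D→SS, D→SS, P→DS, D→SS, S→DPD, S→DPD, D→SS, S→DPD, S→DPD, S→DPD; joined: SS DS SS SS DS SS DPD DPD SS DPD DPD DPD.

SSDSSSSSDSSSDPDDPDSSDPDDPDDPD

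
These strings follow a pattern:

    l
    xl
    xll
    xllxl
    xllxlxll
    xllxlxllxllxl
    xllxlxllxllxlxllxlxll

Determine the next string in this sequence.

From term 3 onward, concatenate the last term with the second-to-last: xl·l = xll, xll·xl = xllxl, …
Continuing: xllxlxllxllxlxllxlxll · xllxlxllxllxl gives term 8.

xllxlxllxllxlxllxlxllxllxlxllxllxl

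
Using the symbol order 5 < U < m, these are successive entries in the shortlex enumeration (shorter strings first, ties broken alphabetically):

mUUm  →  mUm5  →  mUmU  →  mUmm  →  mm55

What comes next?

Find the rightmost character of mm55 below m, bump it to the next letter, and reset everything to its right to 5.

mm5U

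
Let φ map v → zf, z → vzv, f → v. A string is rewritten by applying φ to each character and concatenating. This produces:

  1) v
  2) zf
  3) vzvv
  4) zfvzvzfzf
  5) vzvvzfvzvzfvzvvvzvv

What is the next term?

zfvzvzfzfvzvvzfvzvzfvzvvzfvzvzfzfzfvzvzfzf

Replace each of the 19 characters of vzvvzfvzvzfvzvvvzvv in place — zf vzv zf zf vzv v zf vzv zf vzv v zf vzv zf zf zf vzv zf zf — and concatenate.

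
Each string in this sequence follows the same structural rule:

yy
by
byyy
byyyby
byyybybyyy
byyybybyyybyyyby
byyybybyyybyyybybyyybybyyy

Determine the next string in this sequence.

byyybybyyybyyybybyyybybyyybyyybybyyybyyyby

This is a Fibonacci-style word recurrence s(k) = s(k−1)·s(k−2): e.g. by·yy = byyy.
Continuing: byyybybyyybyyybybyyybybyyy · byyybybyyybyyyby gives term 8.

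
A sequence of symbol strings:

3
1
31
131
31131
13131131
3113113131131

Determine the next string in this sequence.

131311313113113131131

This is a Fibonacci-style word recurrence s(k) = s(k−2)·s(k−1): e.g. 3·1 = 31.
So term 8 is 13131131·3113113131131.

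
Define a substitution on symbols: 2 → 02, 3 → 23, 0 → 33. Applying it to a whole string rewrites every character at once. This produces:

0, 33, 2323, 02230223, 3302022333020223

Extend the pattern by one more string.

23233302330202232323330233020223

Applying the rule to each of the 16 symbols of 3302022333020223 gives the pieces 23 23 33 02 33 02 02 23 23 23 33 02 33 02 02 23, which concatenate to the answer.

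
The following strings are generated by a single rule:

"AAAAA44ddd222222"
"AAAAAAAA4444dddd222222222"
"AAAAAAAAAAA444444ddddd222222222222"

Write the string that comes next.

Reading off run lengths: A runs 5, 8, 11; 4 runs 2, 4, 6; d runs 3, 4, 5; 2 runs 6, 9, 12 — each is linear in n (n = 1, 2, …).
Setting n = 4 gives 14, 8, 6, 15 characters in each block.

AAAAAAAAAAAAAA44444444dddddd222222222222222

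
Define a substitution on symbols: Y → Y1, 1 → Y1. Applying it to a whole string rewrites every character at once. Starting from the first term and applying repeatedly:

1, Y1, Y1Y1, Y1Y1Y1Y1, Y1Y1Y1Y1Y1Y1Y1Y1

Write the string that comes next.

φ(Y1Y1Y1Y1Y1Y1Y1Y1) expands symbol-by-symbol to Y1 Y1 Y1 Y1 Y1 Y1 Y1 Y1 Y1 Y1 Y1 Y1 Y1 Y1 Y1 Y1; joining the 16 pieces gives the next term.

Y1Y1Y1Y1Y1Y1Y1Y1Y1Y1Y1Y1Y1Y1Y1Y1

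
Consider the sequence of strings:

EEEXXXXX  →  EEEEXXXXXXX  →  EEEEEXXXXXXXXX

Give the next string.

EEEEEEXXXXXXXXXXX

Each string has the form E^{n+1} X^{2n+1}, where the shown terms are n = 2, 3, 4.
Setting n = 5 gives 6, 11 characters in each block.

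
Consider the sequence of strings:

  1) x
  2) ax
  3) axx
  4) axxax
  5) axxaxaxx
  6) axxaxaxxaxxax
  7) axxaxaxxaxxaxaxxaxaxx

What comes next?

This is a Fibonacci-style word recurrence s(k) = s(k−1)·s(k−2): e.g. ax·x = axx.
The next term joins axxaxaxxaxxaxaxxaxaxx and axxaxaxxaxxax.

axxaxaxxaxxaxaxxaxaxxaxxaxaxxaxxax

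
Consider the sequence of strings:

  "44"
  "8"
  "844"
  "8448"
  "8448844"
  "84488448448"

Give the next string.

844884484488448844

From term 3 onward, concatenate the last term with the second-to-last: 8·44 = 844, 844·8 = 8448, …
So term 7 is 84488448448·8448844.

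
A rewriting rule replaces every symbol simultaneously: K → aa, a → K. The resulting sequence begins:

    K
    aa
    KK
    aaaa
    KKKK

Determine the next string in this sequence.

Expanding KKKK: K→aa, K→aa, K→aa, K→aa. Concatenated: aa aa aa aa.

aaaaaaaa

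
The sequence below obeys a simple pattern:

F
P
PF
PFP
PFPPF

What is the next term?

Each term (from the third on) is the previous term followed by the one before it: term 3 = P·F = PF.
So term 6 is PFPPF·PFP.

PFPPFPFP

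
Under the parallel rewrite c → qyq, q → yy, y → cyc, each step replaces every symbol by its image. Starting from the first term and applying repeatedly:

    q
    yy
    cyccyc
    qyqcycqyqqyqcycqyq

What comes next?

yycycyyqyqcycqyqyycycyyyycycyyqyqcycqyqyycycyy

Replace each of the 18 characters of qyqcycqyqqyqcycqyq in place — yy cyc yy qyq cyc qyq yy cyc yy yy cyc yy qyq cyc qyq yy cyc yy — and concatenate.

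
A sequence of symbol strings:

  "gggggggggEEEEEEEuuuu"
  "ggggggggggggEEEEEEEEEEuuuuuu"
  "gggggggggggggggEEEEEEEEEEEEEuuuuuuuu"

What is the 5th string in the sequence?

gggggggggggggggggggggEEEEEEEEEEEEEEEEEEEuuuuuuuuuuuu

Term n consists of 3n+3 g's, followed by 3n+1 E's, followed by 2n u's, where the shown terms are n = 2, 3, 4.
Setting n = 6 gives 21, 19, 12 characters in each block.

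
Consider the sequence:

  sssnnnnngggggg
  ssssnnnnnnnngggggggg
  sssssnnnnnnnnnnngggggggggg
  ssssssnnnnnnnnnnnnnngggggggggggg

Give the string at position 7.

sssssssssnnnnnnnnnnnnnnnnnnnnnnngggggggggggggggggg

Reading off run lengths: s runs 3, 4, 5, 6; n runs 5, 8, 11, 14; g runs 6, 8, 10, 12 — each is linear in n, where the shown terms are n = 2, 3, 4, 5.
For term 7, n = 8, so the run lengths are 9, 23, 18.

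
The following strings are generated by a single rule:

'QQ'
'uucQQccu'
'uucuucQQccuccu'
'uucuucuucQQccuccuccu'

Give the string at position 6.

s(k+1) = uuc·s(k)·ccu, so each term gains uuc as a prefix and ccu as a suffix.
From uucuucuucQQccuccuccu, 2 further steps: uucuucuucQQccuccuccu → uucuucuucuucQQccuccuccuccu → (answer).

uucuucuucuucuucQQccuccuccuccuccu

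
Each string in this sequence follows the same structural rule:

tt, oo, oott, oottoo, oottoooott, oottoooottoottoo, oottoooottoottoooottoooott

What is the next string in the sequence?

This is a Fibonacci-style word recurrence s(k) = s(k−1)·s(k−2): e.g. oo·tt = oott.
So term 8 is oottoooottoottoooottoooott·oottoooottoottoo.

oottoooottoottoooottoooottoottoooottoottoo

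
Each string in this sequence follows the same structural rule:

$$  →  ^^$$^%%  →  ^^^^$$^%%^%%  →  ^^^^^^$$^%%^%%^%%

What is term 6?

^^^^^^^^^^$$^%%^%%^%%^%%^%%

Each term wraps the previous one in ^^ on the left and ^%% on the right.
From ^^^^^^$$^%%^%%^%%, 2 further steps: ^^^^^^$$^%%^%%^%% → ^^^^^^^^$$^%%^%%^%%^%% → (answer).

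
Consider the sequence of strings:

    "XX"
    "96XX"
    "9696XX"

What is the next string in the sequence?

Every step adds 96 at the front: s(k+1) = 96·s(k).
Applying this once more to 9696XX:

969696XX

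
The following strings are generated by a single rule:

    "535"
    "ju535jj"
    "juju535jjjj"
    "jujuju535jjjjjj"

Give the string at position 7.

Every step adds ju to the front and jj to the end of the previous string.
From jujuju535jjjjjj, 3 further steps: jujuju535jjjjjj → jujujuju535jjjjjjjj → jujujujuju535jjjjjjjjjj → (answer).

jujujujujuju535jjjjjjjjjjjj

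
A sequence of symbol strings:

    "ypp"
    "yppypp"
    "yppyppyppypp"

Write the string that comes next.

Every step duplicates the string.
So the next term is two copies of yppyppyppypp.

yppyppyppyppyppyppyppypp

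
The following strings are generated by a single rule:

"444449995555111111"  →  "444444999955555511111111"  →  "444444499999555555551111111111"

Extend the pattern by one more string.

The n-th term is n+2 4's then n 9's then 2n-2 5's then 2n 1's, where the shown terms are n = 3, 4, 5.
For the next term, n = 6, so the run lengths are 8, 6, 10, 12.

444444449999995555555555111111111111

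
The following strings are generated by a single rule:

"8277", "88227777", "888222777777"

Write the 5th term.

88888222227777777777

The n-th term is n 8's then n 2's then 2n 7's (n = 1, 2, …).
Setting n = 5 gives 5, 5, 10 characters in each block.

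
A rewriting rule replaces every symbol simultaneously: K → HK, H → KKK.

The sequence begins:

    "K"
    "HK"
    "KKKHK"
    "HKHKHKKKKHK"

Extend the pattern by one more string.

KKKHKKKKHKKKKHKHKHKHKKKKHK

Apply φ to HKHKHKKKKHK symbol by symbol: H→KKK, K→HK, H→KKK, K→HK, H→KKK, K→HK, K→HK, K→HK, K→HK, H→KKK, K→HK; joined: KKK HK KKK HK KKK HK HK HK HK KKK HK.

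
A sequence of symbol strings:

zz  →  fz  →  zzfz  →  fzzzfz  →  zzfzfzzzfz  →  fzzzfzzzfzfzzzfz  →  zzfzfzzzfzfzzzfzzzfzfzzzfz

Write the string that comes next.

fzzzfzzzfzfzzzfzzzfzfzzzfzfzzzfzzzfzfzzzfz

Each term (from the third on) is the two preceding terms concatenated in order: term 3 = zz·fz = zzfz.
Continuing: fzzzfzzzfzfzzzfz · zzfzfzzzfzfzzzfzzzfzfzzzfz gives term 8.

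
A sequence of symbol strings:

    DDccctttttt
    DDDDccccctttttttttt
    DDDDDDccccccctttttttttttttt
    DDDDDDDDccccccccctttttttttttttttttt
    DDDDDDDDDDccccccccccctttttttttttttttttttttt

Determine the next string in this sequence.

Term n consists of 2n D's, followed by 2n+1 c's, followed by 4n+2 t's (n = 1, 2, …).
For the next term, n = 6, so the run lengths are 12, 13, 26.

DDDDDDDDDDDDccccccccccccctttttttttttttttttttttttttt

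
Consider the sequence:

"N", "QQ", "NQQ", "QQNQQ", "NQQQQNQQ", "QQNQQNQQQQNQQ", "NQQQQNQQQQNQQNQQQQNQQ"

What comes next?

This is a Fibonacci-style word recurrence s(k) = s(k−2)·s(k−1): e.g. N·QQ = NQQ.
So term 8 is QQNQQNQQQQNQQ·NQQQQNQQQQNQQNQQQQNQQ.

QQNQQNQQQQNQQNQQQQNQQQQNQQNQQQQNQQ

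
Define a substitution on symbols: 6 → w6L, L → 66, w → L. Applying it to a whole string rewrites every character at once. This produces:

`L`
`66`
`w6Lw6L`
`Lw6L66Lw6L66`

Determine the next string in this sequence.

66Lw6L66w6Lw6L66Lw6L66w6Lw6L

Apply φ to Lw6L66Lw6L66 symbol by symbol: L→66, w→L, 6→w6L, L→66, 6→w6L, 6→w6L, L→66, w→L, 6→w6L, L→66, 6→w6L, 6→w6L; joined: 66 L w6L 66 w6L w6L 66 L w6L 66 w6L w6L.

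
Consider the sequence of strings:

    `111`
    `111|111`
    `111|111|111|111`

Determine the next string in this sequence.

s(k+1) = s(k)·|·s(k) — each term doubles the last with '|' between the halves.
One more doubling of 111|111|111|111 gives the answer.

111|111|111|111|111|111|111|111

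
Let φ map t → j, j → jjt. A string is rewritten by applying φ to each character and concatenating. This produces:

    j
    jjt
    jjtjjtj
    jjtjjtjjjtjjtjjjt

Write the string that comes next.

Applying the rule to each of the 17 symbols of jjtjjtjjjtjjtjjjt gives the pieces jjt jjt j jjt jjt j jjt jjt jjt j jjt jjt j jjt jjt jjt j, which concatenate to the answer.

jjtjjtjjjtjjtjjjtjjtjjtjjjtjjtjjjtjjtjjtj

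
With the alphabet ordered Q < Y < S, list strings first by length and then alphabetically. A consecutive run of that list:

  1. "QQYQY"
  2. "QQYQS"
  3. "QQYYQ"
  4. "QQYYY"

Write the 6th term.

QQYSQ

Stepping forward 2 times from QQYYY: QQYYY → QQYYS, then the target.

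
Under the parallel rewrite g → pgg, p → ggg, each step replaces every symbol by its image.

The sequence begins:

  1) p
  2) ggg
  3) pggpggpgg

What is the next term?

gggpggpgggggpggpgggggpggpgg

Expanding pggpggpgg: p→ggg, g→pgg, g→pgg, p→ggg, g→pgg, g→pgg, p→ggg, g→pgg, g→pgg. Concatenated: ggg pgg pgg ggg pgg pgg ggg pgg pgg.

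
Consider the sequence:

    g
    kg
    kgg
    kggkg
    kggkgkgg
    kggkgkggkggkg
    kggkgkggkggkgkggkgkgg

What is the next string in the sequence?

This is a Fibonacci-style word recurrence s(k) = s(k−1)·s(k−2): e.g. kg·g = kgg.
Continuing: kggkgkggkggkgkggkgkgg · kggkgkggkggkg gives term 8.

kggkgkggkggkgkggkgkggkggkgkggkggkg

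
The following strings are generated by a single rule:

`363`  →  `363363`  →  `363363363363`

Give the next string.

363363363363363363363363

s(k+1) = s(k)·s(k) — each term doubles the last.
So the next term is two copies of 363363363363.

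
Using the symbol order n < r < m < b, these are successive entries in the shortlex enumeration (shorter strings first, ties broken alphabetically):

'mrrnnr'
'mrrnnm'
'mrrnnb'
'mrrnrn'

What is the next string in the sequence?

The successor of mrrnrn increments the rightmost position that isn't already b and resets every position after it to n.

mrrnrr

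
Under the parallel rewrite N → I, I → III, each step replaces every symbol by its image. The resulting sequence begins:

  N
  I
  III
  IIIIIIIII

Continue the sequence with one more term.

IIIIIIIIIIIIIIIIIIIIIIIIIII

Expanding IIIIIIIII: I→III, I→III, I→III, I→III, I→III, I→III, I→III, I→III, I→III. Concatenated: III III III III III III III III III.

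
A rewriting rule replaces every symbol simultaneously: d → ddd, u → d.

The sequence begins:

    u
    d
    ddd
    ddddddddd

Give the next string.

ddddddddddddddddddddddddddd

Apply φ to ddddddddd symbol by symbol: d→ddd, d→ddd, d→ddd, d→ddd, d→ddd, d→ddd, d→ddd, d→ddd, d→ddd; joined: ddd ddd ddd ddd ddd ddd ddd ddd ddd.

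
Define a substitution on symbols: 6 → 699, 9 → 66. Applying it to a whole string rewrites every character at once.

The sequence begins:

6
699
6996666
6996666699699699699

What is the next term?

69966666996996996996996666699666669966666996666

φ(6996666699699699699) expands symbol-by-symbol to 699 66 66 699 699 699 699 699 66 66 699 66 66 699 66 66 699 66 66; joining the 19 pieces gives the next term.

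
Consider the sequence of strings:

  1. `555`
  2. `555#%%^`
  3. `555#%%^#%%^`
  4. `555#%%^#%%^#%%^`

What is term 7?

The strings grow by a fixed suffix #%%^ each time.
From 555#%%^#%%^#%%^, 3 further steps: 555#%%^#%%^#%%^ → 555#%%^#%%^#%%^#%%^ → 555#%%^#%%^#%%^#%%^#%%^ → (answer).

555#%%^#%%^#%%^#%%^#%%^#%%^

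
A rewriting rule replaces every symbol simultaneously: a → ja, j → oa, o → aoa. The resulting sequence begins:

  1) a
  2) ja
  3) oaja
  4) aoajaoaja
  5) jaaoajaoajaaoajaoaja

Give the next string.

Rewriting the 20 symbols of jaaoajaoajaaoajaoaja one by one yields oa ja ja aoa ja oa ja aoa ja oa ja ja aoa ja oa ja aoa ja oa ja; concatenated:

oajajaaoajaoajaaoajaoajajaaoajaoajaaoajaoaja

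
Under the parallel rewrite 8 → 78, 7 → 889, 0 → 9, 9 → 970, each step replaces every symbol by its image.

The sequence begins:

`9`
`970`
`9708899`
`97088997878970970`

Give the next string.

97088997878970970889788897897088999708899

Replace each of the 17 characters of 97088997878970970 in place — 970 889 9 78 78 970 970 889 78 889 78 970 889 9 970 889 9 — and concatenate.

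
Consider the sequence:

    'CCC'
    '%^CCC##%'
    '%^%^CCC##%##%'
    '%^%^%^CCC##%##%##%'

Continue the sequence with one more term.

%^%^%^%^CCC##%##%##%##%

s(k+1) = %^·s(k)·##%, so each term gains %^ as a prefix and ##% as a suffix.
So the next term is %^·%^%^%^CCC##%##%##%·##%.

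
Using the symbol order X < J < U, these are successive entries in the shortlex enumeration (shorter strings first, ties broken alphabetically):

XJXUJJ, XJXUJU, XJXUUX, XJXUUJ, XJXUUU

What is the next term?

Treat XJXUUU as a base-3 numeral over the given alphabet and add one, carrying through any trailing U's.

XJJXXX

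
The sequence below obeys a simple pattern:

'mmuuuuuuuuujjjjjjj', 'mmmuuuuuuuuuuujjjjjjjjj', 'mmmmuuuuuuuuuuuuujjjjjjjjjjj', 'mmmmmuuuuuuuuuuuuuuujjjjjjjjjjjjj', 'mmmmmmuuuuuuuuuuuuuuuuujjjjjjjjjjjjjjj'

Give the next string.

Each string has the form m^{n-1} u^{2n+3} j^{2n+1}, where the shown terms are n = 3, 4, 5, 6, 7.
At n = 8 the blocks have lengths 7, 19, 17.

mmmmmmmuuuuuuuuuuuuuuuuuuujjjjjjjjjjjjjjjjj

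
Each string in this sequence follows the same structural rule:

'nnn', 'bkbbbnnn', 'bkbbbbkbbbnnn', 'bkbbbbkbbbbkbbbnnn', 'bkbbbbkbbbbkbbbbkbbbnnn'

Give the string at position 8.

The strings grow by a fixed prefix bkbbb each time.
From bkbbbbkbbbbkbbbbkbbbnnn, 3 further steps: bkbbbbkbbbbkbbbbkbbbnnn → bkbbbbkbbbbkbbbbkbbbbkbbbnnn → bkbbbbkbbbbkbbbbkbbbbkbbbbkbbbnnn → (answer).

bkbbbbkbbbbkbbbbkbbbbkbbbbkbbbbkbbbnnn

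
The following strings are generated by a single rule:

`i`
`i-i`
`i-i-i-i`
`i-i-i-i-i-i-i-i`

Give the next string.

s(k+1) = s(k)·-·s(k) — each term doubles the last with '-' between the halves.
Doubling i-i-i-i-i-i-i-i with '-' between the halves:

i-i-i-i-i-i-i-i-i-i-i-i-i-i-i-i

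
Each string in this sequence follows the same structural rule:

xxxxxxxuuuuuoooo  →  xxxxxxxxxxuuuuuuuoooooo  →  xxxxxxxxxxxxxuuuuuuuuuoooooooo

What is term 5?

xxxxxxxxxxxxxxxxxxxuuuuuuuuuuuuuoooooooooooo

The n-th term is 3n+1 x's then 2n+1 u's then 2n o's, where the shown terms are n = 2, 3, 4.
Setting n = 6 gives 19, 13, 12 characters in each block.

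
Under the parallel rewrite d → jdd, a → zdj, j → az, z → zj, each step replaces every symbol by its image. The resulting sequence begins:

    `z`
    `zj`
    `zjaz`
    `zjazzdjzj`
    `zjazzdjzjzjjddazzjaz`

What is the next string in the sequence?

zjazzdjzjzjjddazzjazzjazazjddjddzdjzjzjazzdjzj

Replace each of the 20 characters of zjazzdjzjzjjddazzjaz in place — zj az zdj zj zj jdd az zj az zj az az jdd jdd zdj zj zj az zdj zj — and concatenate.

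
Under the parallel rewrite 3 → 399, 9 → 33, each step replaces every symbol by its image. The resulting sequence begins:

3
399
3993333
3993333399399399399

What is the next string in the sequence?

Rewriting the 19 symbols of 3993333399399399399 one by one yields 399 33 33 399 399 399 399 399 33 33 399 33 33 399 33 33 399 33 33; concatenated:

39933333993993993993993333399333339933333993333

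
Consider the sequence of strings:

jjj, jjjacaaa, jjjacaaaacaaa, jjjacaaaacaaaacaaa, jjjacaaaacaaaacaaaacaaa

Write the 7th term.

jjjacaaaacaaaacaaaacaaaacaaaacaaa

Each term is the previous one with acaaa appended.
From jjjacaaaacaaaacaaaacaaa, 2 further steps: jjjacaaaacaaaacaaaacaaa → jjjacaaaacaaaacaaaacaaaacaaa → (answer).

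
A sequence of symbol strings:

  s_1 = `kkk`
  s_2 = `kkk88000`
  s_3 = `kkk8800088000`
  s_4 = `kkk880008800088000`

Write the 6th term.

kkk8800088000880008800088000

Each term is the previous one with 88000 appended.
From kkk880008800088000, 2 further steps: kkk880008800088000 → kkk88000880008800088000 → (answer).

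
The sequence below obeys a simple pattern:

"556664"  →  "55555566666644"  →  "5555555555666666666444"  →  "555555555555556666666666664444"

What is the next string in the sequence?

Term n consists of 4n-2 5's, followed by 3n 6's, followed by n 4's (n = 1, 2, …).
Setting n = 5 gives 18, 15, 5 characters in each block.

55555555555555555566666666666666644444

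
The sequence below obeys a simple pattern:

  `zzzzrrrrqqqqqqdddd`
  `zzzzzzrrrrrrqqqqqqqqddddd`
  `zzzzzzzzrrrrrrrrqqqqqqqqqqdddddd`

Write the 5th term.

zzzzzzzzzzzzrrrrrrrrrrrrqqqqqqqqqqqqqqdddddddd

Term n consists of 2n z's, followed by 2n r's, followed by 2n+2 q's, followed by n+2 d's, where the shown terms are n = 2, 3, 4.
At n = 6 the blocks have lengths 12, 12, 14, 8.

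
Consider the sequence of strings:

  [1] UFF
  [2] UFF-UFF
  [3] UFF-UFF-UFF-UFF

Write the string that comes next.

Each string is two copies of the previous one joined by '-'.
One more doubling of UFF-UFF-UFF-UFF gives the answer.

UFF-UFF-UFF-UFF-UFF-UFF-UFF-UFF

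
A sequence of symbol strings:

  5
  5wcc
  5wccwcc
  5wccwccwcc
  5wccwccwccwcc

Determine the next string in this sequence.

The strings grow by a fixed suffix wcc each time.
Applying this once more to 5wccwccwccwcc:

5wccwccwccwccwcc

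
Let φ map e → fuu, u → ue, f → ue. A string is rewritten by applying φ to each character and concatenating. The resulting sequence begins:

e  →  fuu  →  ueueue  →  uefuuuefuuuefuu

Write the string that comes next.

Rewriting the 15 symbols of uefuuuefuuuefuu one by one yields ue fuu ue ue ue ue fuu ue ue ue ue fuu ue ue ue; concatenated:

uefuuueueueuefuuueueueuefuuueueue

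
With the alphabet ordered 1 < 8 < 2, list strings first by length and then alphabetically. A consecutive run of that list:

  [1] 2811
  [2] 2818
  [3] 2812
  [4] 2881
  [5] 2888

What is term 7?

Continuing the enumeration 2 steps past 2888: 2888 → 2882 → (answer).

2821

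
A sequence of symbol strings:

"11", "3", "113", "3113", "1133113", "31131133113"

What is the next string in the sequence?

From term 3 onward, concatenate the second-to-last term with the last: 11·3 = 113, 3·113 = 3113, …
Continuing: 1133113 · 31131133113 gives term 7.

113311331131133113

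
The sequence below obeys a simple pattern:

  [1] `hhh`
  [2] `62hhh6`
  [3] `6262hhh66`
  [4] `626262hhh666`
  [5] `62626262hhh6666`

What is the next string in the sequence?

6262626262hhh66666

Every step adds 62 to the front and 6 to the end of the previous string.
One more step from 62626262hhh6666 gives the answer.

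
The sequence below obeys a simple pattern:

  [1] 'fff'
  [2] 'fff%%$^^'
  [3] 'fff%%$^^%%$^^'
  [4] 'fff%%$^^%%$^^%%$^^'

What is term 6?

Every step adds %%$^^ to the end: s(k+1) = s(k)·%%$^^.
From fff%%$^^%%$^^%%$^^, 2 further steps: fff%%$^^%%$^^%%$^^ → fff%%$^^%%$^^%%$^^%%$^^ → (answer).

fff%%$^^%%$^^%%$^^%%$^^%%$^^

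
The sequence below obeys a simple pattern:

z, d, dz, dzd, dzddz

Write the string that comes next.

dzddzdzd

From term 3 onward, concatenate the last term with the second-to-last: d·z = dz, dz·d = dzd, …
The next term joins dzddz and dzd.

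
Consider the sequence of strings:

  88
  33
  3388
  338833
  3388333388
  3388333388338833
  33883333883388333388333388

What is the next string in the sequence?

338833338833883333883333883388333388338833

This is a Fibonacci-style word recurrence s(k) = s(k−1)·s(k−2): e.g. 33·88 = 3388.
So term 8 is 33883333883388333388333388·3388333388338833.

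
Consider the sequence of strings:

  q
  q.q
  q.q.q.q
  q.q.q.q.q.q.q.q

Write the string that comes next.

Each string is two copies of the previous one joined by '.'.
One more doubling of q.q.q.q.q.q.q.q gives the answer.

q.q.q.q.q.q.q.q.q.q.q.q.q.q.q.q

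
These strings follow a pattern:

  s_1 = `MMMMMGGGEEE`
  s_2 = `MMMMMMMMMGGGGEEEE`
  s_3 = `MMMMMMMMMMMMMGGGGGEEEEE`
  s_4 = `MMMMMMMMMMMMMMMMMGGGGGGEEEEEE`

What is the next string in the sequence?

MMMMMMMMMMMMMMMMMMMMMGGGGGGGEEEEEEE

Reading off run lengths: M runs 5, 9, 13, 17; G runs 3, 4, 5, 6; E runs 3, 4, 5, 6 — each is linear in n (n = 1, 2, …).
At n = 5 the blocks have lengths 21, 7, 7.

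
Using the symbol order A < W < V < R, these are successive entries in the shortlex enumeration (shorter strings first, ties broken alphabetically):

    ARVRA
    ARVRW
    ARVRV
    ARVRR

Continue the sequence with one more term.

The successor of ARVRR increments the rightmost position that isn't already R and resets every position after it to A.

ARRAA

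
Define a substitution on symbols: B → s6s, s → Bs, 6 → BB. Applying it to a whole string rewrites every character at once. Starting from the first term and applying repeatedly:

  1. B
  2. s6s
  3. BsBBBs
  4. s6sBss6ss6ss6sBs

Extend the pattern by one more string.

BsBBBss6sBsBsBBBsBsBBBsBsBBBss6sBs

Applying the rule to each of the 16 symbols of s6sBss6ss6ss6sBs gives the pieces Bs BB Bs s6s Bs Bs BB Bs Bs BB Bs Bs BB Bs s6s Bs, which concatenate to the answer.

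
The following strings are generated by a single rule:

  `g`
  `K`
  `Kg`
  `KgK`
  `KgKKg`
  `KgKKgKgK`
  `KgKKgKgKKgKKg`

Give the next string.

This is a Fibonacci-style word recurrence s(k) = s(k−1)·s(k−2): e.g. K·g = Kg.
The next term joins KgKKgKgKKgKKg and KgKKgKgK.

KgKKgKgKKgKKgKgKKgKgK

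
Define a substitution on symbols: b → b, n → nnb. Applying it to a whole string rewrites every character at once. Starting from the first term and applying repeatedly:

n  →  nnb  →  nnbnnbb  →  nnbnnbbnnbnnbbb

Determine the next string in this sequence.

Rewriting the 15 symbols of nnbnnbbnnbnnbbb one by one yields nnb nnb b nnb nnb b b nnb nnb b nnb nnb b b b; concatenated:

nnbnnbbnnbnnbbbnnbnnbbnnbnnbbbb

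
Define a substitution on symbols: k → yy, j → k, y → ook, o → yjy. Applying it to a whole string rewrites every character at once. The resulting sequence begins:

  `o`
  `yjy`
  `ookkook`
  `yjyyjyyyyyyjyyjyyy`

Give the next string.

Rewriting the 18 symbols of yjyyjyyyyyyjyyjyyy one by one yields ook k ook ook k ook ook ook ook ook ook k ook ook k ook ook ook; concatenated:

ookkookookkookookookookookookkookookkookookook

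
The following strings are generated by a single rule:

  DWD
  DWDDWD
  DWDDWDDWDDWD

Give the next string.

s(k+1) = s(k)·s(k) — each term doubles the last.
Doubling DWDDWDDWDDWD:

DWDDWDDWDDWDDWDDWDDWDDWD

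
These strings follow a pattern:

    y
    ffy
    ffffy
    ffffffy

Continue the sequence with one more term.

Every step adds ff at the front: s(k+1) = ff·s(k).
Applying this once more to ffffffy:

ffffffffy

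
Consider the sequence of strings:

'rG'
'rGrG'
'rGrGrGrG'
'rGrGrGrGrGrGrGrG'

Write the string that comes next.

rGrGrGrGrGrGrGrGrGrGrGrGrGrGrGrG

s(k+1) = s(k)·s(k) — each term doubles the last.
So the next term is two copies of rGrGrGrGrGrGrGrG.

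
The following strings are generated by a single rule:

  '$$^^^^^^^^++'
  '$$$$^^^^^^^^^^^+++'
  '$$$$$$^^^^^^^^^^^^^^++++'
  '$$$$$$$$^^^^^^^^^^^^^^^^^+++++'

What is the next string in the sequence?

The n-th term is 2n-2 $'s then 3n+2 ^'s then n +'s, where the shown terms are n = 2, 3, 4, 5.
At n = 6 the blocks have lengths 10, 20, 6.

$$$$$$$$$$^^^^^^^^^^^^^^^^^^^^++++++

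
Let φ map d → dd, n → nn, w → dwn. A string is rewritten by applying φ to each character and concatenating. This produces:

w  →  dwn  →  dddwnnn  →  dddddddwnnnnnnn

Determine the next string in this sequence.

φ(dddddddwnnnnnnn) expands symbol-by-symbol to dd dd dd dd dd dd dd dwn nn nn nn nn nn nn nn; joining the 15 pieces gives the next term.

dddddddddddddddwnnnnnnnnnnnnnnn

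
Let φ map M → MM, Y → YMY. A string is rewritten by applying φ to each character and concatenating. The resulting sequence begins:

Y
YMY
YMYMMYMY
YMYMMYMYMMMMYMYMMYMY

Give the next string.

Applying the rule to each of the 20 symbols of YMYMMYMYMMMMYMYMMYMY gives the pieces YMY MM YMY MM MM YMY MM YMY MM MM MM MM YMY MM YMY MM MM YMY MM YMY, which concatenate to the answer.

YMYMMYMYMMMMYMYMMYMYMMMMMMMMYMYMMYMYMMMMYMYMMYMY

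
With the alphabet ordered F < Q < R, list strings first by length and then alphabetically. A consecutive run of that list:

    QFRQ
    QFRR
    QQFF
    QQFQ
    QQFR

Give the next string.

QQQF

Find the rightmost character of QQFR below R, bump it to the next letter, and reset everything to its right to F.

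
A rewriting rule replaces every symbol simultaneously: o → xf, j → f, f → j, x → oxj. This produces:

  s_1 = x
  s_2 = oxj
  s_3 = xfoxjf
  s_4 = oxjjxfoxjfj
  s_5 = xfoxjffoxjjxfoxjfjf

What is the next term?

oxjjxfoxjfjjxfoxjffoxjjxfoxjfjfj

Applying the rule to each of the 19 symbols of xfoxjffoxjjxfoxjfjf gives the pieces oxj j xf oxj f j j xf oxj f f oxj j xf oxj f j f j, which concatenate to the answer.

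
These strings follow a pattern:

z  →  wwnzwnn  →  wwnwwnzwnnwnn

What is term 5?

Every step adds wwn to the front and wnn to the end of the previous string.
From wwnwwnzwnnwnn, 2 further steps: wwnwwnzwnnwnn → wwnwwnwwnzwnnwnnwnn → (answer).

wwnwwnwwnwwnzwnnwnnwnnwnn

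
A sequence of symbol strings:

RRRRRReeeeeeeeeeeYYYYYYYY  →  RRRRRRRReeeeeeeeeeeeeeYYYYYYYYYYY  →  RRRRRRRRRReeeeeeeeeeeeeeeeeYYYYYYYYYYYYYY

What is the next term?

RRRRRRRRRRRReeeeeeeeeeeeeeeeeeeeYYYYYYYYYYYYYYYYY

Each string has the form R^{2n} e^{3n+2} Y^{3n-1}, where the shown terms are n = 3, 4, 5.
At n = 6 the blocks have lengths 12, 20, 17.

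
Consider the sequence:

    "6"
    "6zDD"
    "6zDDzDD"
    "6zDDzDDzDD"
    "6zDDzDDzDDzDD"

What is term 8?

The strings grow by a fixed suffix zDD each time.
From 6zDDzDDzDDzDD, 3 further steps: 6zDDzDDzDDzDD → 6zDDzDDzDDzDDzDD → 6zDDzDDzDDzDDzDDzDD → (answer).

6zDDzDDzDDzDDzDDzDDzDD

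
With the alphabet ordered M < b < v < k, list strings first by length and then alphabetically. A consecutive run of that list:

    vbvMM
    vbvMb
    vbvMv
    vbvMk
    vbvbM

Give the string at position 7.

Continuing the enumeration 2 steps past vbvbM: vbvbM → vbvbb → (answer).

vbvbv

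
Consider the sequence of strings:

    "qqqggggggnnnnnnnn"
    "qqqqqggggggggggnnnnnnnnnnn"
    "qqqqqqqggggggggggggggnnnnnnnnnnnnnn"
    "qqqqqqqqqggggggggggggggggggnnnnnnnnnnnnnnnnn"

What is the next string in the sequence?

Each string has the form q^{2n-1} g^{4n-2} n^{3n+2}, where the shown terms are n = 2, 3, 4, 5.
At n = 6 the blocks have lengths 11, 22, 20.

qqqqqqqqqqqggggggggggggggggggggggnnnnnnnnnnnnnnnnnnnn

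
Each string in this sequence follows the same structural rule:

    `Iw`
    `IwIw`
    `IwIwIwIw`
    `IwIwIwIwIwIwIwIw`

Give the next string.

s(k+1) = s(k)·s(k) — each term doubles the last.
Doubling IwIwIwIwIwIwIwIw:

IwIwIwIwIwIwIwIwIwIwIwIwIwIwIwIw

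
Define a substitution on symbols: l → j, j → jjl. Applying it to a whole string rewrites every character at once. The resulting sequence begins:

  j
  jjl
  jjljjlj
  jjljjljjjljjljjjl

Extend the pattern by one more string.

φ(jjljjljjjljjljjjl) expands symbol-by-symbol to jjl jjl j jjl jjl j jjl jjl jjl j jjl jjl j jjl jjl jjl j; joining the 17 pieces gives the next term.

jjljjljjjljjljjjljjljjljjjljjljjjljjljjlj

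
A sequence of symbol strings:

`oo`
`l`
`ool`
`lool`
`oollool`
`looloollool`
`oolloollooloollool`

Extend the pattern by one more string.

looloollooloolloollooloollool

This is a Fibonacci-style word recurrence s(k) = s(k−2)·s(k−1): e.g. oo·l = ool.
So term 8 is looloollool·oolloollooloollool.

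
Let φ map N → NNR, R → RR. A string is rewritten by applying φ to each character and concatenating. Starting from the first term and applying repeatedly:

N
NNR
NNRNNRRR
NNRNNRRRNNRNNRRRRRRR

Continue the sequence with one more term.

Replace each of the 20 characters of NNRNNRRRNNRNNRRRRRRR in place — NNR NNR RR NNR NNR RR RR RR NNR NNR RR NNR NNR RR RR RR RR RR RR RR — and concatenate.

NNRNNRRRNNRNNRRRRRRRNNRNNRRRNNRNNRRRRRRRRRRRRRRR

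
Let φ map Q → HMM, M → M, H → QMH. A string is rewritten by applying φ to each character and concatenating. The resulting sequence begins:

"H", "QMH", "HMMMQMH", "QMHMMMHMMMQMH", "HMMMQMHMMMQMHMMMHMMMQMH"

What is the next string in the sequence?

QMHMMMHMMMQMHMMMHMMMQMHMMMQMHMMMHMMMQMH

φ(HMMMQMHMMMQMHMMMHMMMQMH) expands symbol-by-symbol to QMH M M M HMM M QMH M M M HMM M QMH M M M QMH M M M HMM M QMH; joining the 23 pieces gives the next term.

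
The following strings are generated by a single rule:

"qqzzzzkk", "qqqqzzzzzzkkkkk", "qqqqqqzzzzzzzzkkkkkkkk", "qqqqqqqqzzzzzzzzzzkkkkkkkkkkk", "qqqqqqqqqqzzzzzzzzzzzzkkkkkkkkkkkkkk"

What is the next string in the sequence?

qqqqqqqqqqqqzzzzzzzzzzzzzzkkkkkkkkkkkkkkkkk

Reading off run lengths: q runs 2, 4, 6, 8, 10; z runs 4, 6, 8, 10, 12; k runs 2, 5, 8, 11, 14 — each is linear in n (n = 1, 2, …).
Setting n = 6 gives 12, 14, 17 characters in each block.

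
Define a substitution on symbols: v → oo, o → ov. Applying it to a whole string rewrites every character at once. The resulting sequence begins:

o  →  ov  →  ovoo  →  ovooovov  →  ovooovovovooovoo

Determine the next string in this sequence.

ovooovovovooovooovooovovovooovov

Replace each of the 16 characters of ovooovovovooovoo in place — ov oo ov ov ov oo ov oo ov oo ov ov ov oo ov ov — and concatenate.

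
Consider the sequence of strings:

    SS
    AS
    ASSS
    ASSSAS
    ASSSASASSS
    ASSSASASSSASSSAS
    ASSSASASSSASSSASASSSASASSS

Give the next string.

From term 3 onward, concatenate the last term with the second-to-last: AS·SS = ASSS, ASSS·AS = ASSSAS, …
Continuing: ASSSASASSSASSSASASSSASASSS · ASSSASASSSASSSAS gives term 8.

ASSSASASSSASSSASASSSASASSSASSSASASSSASSSAS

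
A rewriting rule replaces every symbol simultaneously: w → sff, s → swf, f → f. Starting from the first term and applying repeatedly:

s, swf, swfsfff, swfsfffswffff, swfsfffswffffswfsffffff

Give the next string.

Applying the rule to each of the 23 symbols of swfsfffswffffswfsffffff gives the pieces swf sff f swf f f f swf sff f f f f swf sff f swf f f f f f f, which concatenate to the answer.

swfsfffswffffswfsffffffswfsfffswfffffff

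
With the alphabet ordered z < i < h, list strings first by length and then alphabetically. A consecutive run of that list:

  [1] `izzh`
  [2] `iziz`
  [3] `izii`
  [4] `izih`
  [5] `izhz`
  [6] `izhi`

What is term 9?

Continuing the enumeration 3 steps past izhi: izhi → izhh → iizz → (answer).

iizi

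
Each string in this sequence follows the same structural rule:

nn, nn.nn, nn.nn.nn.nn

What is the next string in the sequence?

s(k+1) = s(k)·.·s(k) — each term doubles the last with '.' between the halves.
So the next term is two copies of nn.nn.nn.nn with '.' between the halves.

nn.nn.nn.nn.nn.nn.nn.nn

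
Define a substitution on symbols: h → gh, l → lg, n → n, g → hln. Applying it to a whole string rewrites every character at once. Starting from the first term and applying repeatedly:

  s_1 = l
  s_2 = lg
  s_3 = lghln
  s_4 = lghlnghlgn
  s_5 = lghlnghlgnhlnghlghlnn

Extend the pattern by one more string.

Rewriting the 21 symbols of lghlnghlgnhlnghlghlnn one by one yields lg hln gh lg n hln gh lg hln n gh lg n hln gh lg hln gh lg n n; concatenated:

lghlnghlgnhlnghlghlnnghlgnhlnghlghlnghlgnn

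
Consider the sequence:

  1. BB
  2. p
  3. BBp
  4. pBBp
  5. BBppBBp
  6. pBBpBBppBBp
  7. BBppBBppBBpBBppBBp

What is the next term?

From term 3 onward, concatenate the second-to-last term with the last: BB·p = BBp, p·BBp = pBBp, …
The next term joins pBBpBBppBBp and BBppBBppBBpBBppBBp.

pBBpBBppBBpBBppBBppBBpBBppBBp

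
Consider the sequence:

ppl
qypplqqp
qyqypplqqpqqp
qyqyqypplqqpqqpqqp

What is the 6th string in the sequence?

qyqyqyqyqypplqqpqqpqqpqqpqqp

Every step adds qy to the front and qqp to the end of the previous string.
From qyqyqypplqqpqqpqqp, 2 further steps: qyqyqypplqqpqqpqqp → qyqyqyqypplqqpqqpqqpqqp → (answer).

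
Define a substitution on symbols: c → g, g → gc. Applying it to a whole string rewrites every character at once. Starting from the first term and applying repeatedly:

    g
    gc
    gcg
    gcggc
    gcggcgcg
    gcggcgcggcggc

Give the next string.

Rewriting the 13 symbols of gcggcgcggcggc one by one yields gc g gc gc g gc g gc gc g gc gc g; concatenated:

gcggcgcggcggcgcggcgcg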